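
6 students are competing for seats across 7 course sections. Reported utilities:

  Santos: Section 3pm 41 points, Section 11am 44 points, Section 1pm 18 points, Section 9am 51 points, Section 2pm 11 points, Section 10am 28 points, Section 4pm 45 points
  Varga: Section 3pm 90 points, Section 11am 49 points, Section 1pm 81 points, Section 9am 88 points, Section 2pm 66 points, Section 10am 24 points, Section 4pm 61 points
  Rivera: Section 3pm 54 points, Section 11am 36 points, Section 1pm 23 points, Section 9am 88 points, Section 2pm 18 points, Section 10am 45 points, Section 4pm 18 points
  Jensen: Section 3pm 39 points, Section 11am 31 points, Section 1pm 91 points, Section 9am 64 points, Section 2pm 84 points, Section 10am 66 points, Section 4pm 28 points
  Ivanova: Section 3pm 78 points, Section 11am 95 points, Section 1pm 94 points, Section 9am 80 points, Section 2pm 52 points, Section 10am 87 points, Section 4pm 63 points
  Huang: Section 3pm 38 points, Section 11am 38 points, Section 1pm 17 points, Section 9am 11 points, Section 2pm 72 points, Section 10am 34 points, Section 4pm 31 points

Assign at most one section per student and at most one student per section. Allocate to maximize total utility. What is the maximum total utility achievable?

Optimal: Santos→Section 4pm (45 points), Varga→Section 3pm (90 points), Rivera→Section 9am (88 points), Jensen→Section 1pm (91 points), Ivanova→Section 11am (95 points), Huang→Section 2pm (72 points) — total 45+90+88+91+95+72 = 481 points.
Row-greedy (each student in turn takes its best remaining section) gives 444 points, worse by 37.
Next-best assignment: Santos→Section 4pm, Varga→Section 3pm, Rivera→Section 9am, Jensen→Section 1pm, Ivanova→Section 10am, Huang→Section 2pm = 473 points.

Max total: 481 points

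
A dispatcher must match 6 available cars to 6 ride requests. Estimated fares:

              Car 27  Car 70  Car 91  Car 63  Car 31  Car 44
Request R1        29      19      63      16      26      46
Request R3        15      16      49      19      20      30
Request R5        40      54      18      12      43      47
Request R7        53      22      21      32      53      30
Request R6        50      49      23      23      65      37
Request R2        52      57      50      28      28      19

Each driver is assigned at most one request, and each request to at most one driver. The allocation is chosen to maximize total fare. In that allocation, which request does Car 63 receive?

Car 63 receives Request R3.

Treat this as an assignment problem: match each driver to one request.
Optimal: Car 27→Request R7 ($53), Car 70→Request R2 ($57), Car 91→Request R1 ($63), Car 63→Request R3 ($19), Car 31→Request R6 ($65), Car 44→Request R5 ($47) — total 53+57+63+19+65+47 = $304.
Column-greedy (each request in turn goes to its best remaining driver) gives $293, worse by 11.
Next-best assignment: Car 27→Request R2, Car 70→Request R5, Car 91→Request R3, Car 63→Request R7, Car 31→Request R6, Car 44→Request R1 = $298.
Car 63's own top request is Request R7 ($32), but forcing Car 63→Request R7 and reassigning the rest optimally gives only $298 — worse by 6.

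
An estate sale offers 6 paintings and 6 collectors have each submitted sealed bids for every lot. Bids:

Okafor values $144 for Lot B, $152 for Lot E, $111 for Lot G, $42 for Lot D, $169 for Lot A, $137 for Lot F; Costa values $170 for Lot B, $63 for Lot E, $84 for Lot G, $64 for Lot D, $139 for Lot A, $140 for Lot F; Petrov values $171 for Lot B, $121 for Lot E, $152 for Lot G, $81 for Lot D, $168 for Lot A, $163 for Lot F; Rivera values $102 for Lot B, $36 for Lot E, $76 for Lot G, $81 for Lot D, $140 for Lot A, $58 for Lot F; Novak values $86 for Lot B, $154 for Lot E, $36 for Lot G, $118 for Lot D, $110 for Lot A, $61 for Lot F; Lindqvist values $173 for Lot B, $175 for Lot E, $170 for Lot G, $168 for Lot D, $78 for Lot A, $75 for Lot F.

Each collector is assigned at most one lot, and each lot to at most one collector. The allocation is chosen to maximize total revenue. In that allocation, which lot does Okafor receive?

Optimal: Okafor→Lot F ($137), Costa→Lot B ($170), Petrov→Lot G ($152), Rivera→Lot A ($140), Novak→Lot E ($154), Lindqvist→Lot D ($168) — total 137+170+152+140+154+168 = $921.
Column-greedy (each lot in turn goes to its best remaining collector) gives $869, worse by 52.
Every other assignment is strictly worse.
Okafor's own top lot is Lot A ($169), but forcing Okafor→Lot A and reassigning the rest optimally gives only $907 — worse by 14.

Okafor receives Lot F.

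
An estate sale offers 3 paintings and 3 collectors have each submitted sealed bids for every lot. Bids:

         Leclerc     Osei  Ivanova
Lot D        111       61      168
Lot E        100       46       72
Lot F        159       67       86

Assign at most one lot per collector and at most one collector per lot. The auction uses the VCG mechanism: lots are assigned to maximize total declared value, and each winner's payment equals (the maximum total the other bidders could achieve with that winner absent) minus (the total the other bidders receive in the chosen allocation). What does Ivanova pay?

Efficient allocation: Leclerc→Lot F ($159), Osei→Lot E ($46), Ivanova→Lot D ($168); total welfare W = $373.
Ivanova receives Lot D at value $168, so the others get W − 168 = $205.
Without Ivanova: best allocation of the remaining 2 bidders over all 3 lots is Leclerc→Lot F ($159), Osei→Lot D ($61), total $220.
VCG payment = (others' best without Ivanova) − (others' welfare with Ivanova) = 220 − 205 = $15.

Ivanova pays $15.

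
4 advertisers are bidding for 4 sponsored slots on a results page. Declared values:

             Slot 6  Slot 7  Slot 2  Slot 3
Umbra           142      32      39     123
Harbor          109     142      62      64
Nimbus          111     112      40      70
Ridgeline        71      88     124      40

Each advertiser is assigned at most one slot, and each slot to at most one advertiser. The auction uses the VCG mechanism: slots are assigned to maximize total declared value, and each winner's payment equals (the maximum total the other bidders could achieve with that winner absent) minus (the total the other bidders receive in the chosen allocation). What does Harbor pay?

Harbor pays $20.

Efficient allocation: Umbra→Slot 3 ($123), Harbor→Slot 7 ($142), Nimbus→Slot 6 ($111), Ridgeline→Slot 2 ($124); total welfare W = $500.
Harbor receives Slot 7 at value $142, so the others get W − 142 = $358.
Without Harbor: best allocation of the remaining 3 bidders over all 4 slots is Umbra→Slot 6 ($142), Nimbus→Slot 7 ($112), Ridgeline→Slot 2 ($124), total $378.
VCG payment = (others' best without Harbor) − (others' welfare with Harbor) = 378 − 358 = $20.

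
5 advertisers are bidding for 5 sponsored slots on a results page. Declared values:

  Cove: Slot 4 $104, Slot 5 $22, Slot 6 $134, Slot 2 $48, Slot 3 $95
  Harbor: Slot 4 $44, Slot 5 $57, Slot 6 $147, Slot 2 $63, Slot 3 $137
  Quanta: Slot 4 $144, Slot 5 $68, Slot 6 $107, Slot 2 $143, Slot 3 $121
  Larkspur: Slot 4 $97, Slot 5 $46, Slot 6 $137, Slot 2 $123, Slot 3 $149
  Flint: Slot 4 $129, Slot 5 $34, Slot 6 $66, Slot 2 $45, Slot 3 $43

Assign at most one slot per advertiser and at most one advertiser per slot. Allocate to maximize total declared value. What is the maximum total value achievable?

Maximum total: $612

Optimal: Cove→Slot 6 ($134), Harbor→Slot 5 ($57), Quanta→Slot 2 ($143), Larkspur→Slot 3 ($149), Flint→Slot 4 ($129) — total 134+57+143+149+129 = $612.
Max-entry greedy (repeatedly take the single best remaining cell) gives $522, worse by 90.
Swapping Quanta↔Harbor (Quanta→Slot 5 $68, Harbor→Slot 2 $63) loses 69.
No other one-to-one assignment exceeds $612.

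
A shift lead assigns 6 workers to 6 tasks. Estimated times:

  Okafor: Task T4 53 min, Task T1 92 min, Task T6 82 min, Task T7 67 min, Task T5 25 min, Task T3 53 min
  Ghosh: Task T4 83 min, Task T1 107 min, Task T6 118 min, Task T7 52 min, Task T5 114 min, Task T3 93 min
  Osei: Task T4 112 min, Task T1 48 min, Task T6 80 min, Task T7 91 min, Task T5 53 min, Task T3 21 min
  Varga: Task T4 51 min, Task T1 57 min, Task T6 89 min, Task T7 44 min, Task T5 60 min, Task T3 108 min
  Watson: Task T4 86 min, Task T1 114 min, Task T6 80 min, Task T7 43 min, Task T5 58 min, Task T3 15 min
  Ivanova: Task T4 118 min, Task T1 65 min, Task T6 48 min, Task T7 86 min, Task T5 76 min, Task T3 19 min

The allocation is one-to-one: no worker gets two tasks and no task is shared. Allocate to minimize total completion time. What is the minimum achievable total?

Treat this as an assignment problem: match each worker to one task.
Optimal: Okafor→Task T5 (25 min), Ghosh→Task T7 (52 min), Osei→Task T1 (48 min), Varga→Task T4 (51 min), Watson→Task T3 (15 min), Ivanova→Task T6 (48 min) — total 25+52+48+51+15+48 = 239 min.
Column-greedy (each task in turn goes to its cheapest remaining worker) gives 308 min, worse by 69.
Next-best assignment: Okafor→Task T5, Ghosh→Task T4, Osei→Task T1, Varga→Task T7, Watson→Task T3, Ivanova→Task T6 = 263 min.

Min total: 239 min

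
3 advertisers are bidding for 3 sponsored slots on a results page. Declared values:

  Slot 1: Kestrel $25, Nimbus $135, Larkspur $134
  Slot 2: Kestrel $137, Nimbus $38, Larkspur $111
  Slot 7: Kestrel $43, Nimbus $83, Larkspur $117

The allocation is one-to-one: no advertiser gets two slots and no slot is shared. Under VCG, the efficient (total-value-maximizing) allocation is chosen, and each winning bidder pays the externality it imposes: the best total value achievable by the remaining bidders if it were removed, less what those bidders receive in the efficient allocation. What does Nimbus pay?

Nimbus pays $17.

Efficient allocation: Kestrel→Slot 2 ($137), Nimbus→Slot 1 ($135), Larkspur→Slot 7 ($117); total welfare W = $389.
Nimbus receives Slot 1 at value $135, so the others get W − 135 = $254.
Without Nimbus: best allocation of the remaining 2 bidders over all 3 slots is Kestrel→Slot 2 ($137), Larkspur→Slot 1 ($134), total $271.
VCG payment = (others' best without Nimbus) − (others' welfare with Nimbus) = 271 − 254 = $17.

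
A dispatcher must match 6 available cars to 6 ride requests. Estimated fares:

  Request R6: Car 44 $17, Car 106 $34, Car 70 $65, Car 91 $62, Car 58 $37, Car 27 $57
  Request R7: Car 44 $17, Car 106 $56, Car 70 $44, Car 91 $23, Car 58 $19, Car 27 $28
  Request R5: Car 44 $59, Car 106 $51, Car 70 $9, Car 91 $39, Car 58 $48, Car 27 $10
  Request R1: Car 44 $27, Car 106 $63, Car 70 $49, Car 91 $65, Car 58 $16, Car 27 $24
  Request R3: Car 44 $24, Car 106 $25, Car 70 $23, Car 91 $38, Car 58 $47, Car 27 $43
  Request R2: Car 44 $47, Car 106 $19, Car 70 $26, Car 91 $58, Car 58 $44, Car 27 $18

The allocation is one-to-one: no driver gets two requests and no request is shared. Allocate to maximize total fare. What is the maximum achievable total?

Max total: $332

Optimal: Car 44→Request R5 ($59), Car 106→Request R7 ($56), Car 70→Request R6 ($65), Car 91→Request R1 ($65), Car 58→Request R2 ($44), Car 27→Request R3 ($43) — total 59+56+65+65+44+43 = $332.
Column-greedy (each request in turn goes to its best remaining driver) gives $310, worse by 22.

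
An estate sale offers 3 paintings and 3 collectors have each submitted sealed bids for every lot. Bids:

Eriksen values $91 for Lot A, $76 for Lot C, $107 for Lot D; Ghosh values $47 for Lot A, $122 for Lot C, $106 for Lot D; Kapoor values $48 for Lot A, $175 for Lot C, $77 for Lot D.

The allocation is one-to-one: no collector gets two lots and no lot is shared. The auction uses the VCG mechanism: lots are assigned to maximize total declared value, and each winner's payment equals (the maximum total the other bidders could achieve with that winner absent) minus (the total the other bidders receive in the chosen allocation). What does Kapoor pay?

Kapoor pays $32.

Efficient allocation: Eriksen→Lot A ($91), Ghosh→Lot D ($106), Kapoor→Lot C ($175); total welfare W = $372.
Kapoor receives Lot C at value $175, so the others get W − 175 = $197.
Without Kapoor: best allocation of the remaining 2 bidders over all 3 lots is Eriksen→Lot D ($107), Ghosh→Lot C ($122), total $229.
VCG payment = (others' best without Kapoor) − (others' welfare with Kapoor) = 229 − 197 = $32.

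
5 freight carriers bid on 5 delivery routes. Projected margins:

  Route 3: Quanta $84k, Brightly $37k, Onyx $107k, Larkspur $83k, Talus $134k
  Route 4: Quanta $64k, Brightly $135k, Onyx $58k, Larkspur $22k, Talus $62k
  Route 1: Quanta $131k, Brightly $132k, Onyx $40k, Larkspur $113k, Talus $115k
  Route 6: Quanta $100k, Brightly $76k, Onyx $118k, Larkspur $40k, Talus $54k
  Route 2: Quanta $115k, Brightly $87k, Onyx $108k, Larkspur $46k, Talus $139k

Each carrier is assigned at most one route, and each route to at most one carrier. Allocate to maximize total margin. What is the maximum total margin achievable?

Optimal: Quanta→Route 2 ($115k), Brightly→Route 4 ($135k), Onyx→Route 6 ($118k), Larkspur→Route 1 ($113k), Talus→Route 3 ($134k) — total 115+135+118+113+134 = $615k.
Column-greedy (each route in turn goes to its best remaining carrier) gives $564k, worse by 51.
Next-best assignment: Quanta→Route 1, Brightly→Route 4, Onyx→Route 6, Larkspur→Route 3, Talus→Route 2 = $606k.
Swapping Larkspur↔Onyx (Larkspur→Route 6 $40k, Onyx→Route 1 $40k) loses 151.

Maximum total: $615k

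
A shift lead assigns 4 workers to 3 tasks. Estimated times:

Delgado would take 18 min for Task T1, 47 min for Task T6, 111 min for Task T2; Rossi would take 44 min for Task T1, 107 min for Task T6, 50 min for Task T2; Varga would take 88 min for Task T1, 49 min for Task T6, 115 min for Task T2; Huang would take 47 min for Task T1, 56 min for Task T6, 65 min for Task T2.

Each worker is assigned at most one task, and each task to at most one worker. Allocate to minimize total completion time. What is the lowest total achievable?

Minimum total: 117 min

This is a one-to-one assignment (minimum-cost bipartite matching).
Optimal: Delgado→Task T1 (18 min), Varga→Task T6 (49 min), Rossi→Task T2 (50 min) — total 18+49+50 = 117 min.
Next-best assignment: Delgado→Task T1, Huang→Task T6, Rossi→Task T2 = 124 min.
Swapping Delgado↔Rossi (Delgado→Task T2 111 min, Rossi→Task T1 44 min) adds 87.
Every other assignment is strictly worse.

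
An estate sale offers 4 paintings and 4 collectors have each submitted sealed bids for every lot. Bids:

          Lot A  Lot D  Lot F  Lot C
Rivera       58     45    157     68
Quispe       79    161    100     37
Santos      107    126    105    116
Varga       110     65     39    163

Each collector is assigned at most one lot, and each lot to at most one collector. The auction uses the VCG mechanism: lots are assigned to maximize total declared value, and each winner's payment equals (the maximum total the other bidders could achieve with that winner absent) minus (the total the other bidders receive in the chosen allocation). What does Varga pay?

Efficient allocation: Rivera→Lot F ($157), Quispe→Lot D ($161), Santos→Lot A ($107), Varga→Lot C ($163); total welfare W = $588.
Varga receives Lot C at value $163, so the others get W − 163 = $425.
Without Varga: best allocation of the remaining 3 bidders over all 4 lots is Rivera→Lot F ($157), Quispe→Lot D ($161), Santos→Lot C ($116), total $434.
VCG payment = (others' best without Varga) − (others' welfare with Varga) = 434 − 425 = $9.

Varga pays $9.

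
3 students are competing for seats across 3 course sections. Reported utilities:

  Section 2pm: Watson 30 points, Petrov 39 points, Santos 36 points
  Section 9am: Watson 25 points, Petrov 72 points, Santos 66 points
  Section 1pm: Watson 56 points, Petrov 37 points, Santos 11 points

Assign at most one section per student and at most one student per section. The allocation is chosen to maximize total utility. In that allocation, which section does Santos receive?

Santos receives Section 2pm.

This is a one-to-one assignment (maximum-weight bipartite matching).
Optimal: Watson→Section 1pm (56 points), Petrov→Section 9am (72 points), Santos→Section 2pm (36 points) — total 56+72+36 = 164 points.
Column-greedy (each section in turn goes to its best remaining student) gives 161 points, worse by 3.
Next-best assignment: Watson→Section 1pm, Petrov→Section 2pm, Santos→Section 9am = 161 points.
Santos's own top section is Section 9am (66 points), but forcing Santos→Section 9am and reassigning the rest optimally gives only 161 points — worse by 3.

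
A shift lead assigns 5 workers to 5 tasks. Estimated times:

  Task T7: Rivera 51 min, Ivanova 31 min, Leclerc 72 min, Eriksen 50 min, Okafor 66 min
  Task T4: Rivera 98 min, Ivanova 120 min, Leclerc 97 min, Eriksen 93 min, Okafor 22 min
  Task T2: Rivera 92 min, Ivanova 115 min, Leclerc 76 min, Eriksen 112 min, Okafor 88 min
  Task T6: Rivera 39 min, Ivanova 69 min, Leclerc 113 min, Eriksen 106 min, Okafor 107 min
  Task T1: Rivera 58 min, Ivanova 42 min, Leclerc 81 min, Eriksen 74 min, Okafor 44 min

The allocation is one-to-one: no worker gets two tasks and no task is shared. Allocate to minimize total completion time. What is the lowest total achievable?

Treat this as an assignment problem: match each worker to one task.
Optimal: Rivera→Task T6 (39 min), Ivanova→Task T1 (42 min), Leclerc→Task T2 (76 min), Eriksen→Task T7 (50 min), Okafor→Task T4 (22 min) — total 39+42+76+50+22 = 229 min.

Minimum total: 229 min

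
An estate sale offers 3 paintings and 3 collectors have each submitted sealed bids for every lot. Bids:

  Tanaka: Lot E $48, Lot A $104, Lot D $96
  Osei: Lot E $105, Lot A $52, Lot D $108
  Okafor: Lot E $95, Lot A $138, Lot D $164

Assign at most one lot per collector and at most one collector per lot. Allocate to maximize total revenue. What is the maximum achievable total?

Optimal: Tanaka→Lot A ($104), Osei→Lot E ($105), Okafor→Lot D ($164) — total 104+105+164 = $373.
Column-greedy (each lot in turn goes to its best remaining collector) gives $339, worse by 34.
Next-best assignment: Tanaka→Lot D, Osei→Lot E, Okafor→Lot A = $339.
Swapping Osei↔Tanaka (Osei→Lot A $52, Tanaka→Lot E $48) loses 109.
Checked against all permutations: $373 is optimal.

Maximum total: $373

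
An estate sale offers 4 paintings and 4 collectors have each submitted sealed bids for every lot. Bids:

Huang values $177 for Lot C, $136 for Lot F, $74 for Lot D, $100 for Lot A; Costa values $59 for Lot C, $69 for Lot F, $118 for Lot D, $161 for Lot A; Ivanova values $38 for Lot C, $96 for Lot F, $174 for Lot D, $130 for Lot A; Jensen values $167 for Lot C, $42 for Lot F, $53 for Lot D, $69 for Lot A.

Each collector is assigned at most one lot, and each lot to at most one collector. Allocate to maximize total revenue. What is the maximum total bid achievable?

Optimal: Huang→Lot F ($136), Costa→Lot A ($161), Ivanova→Lot D ($174), Jensen→Lot C ($167) — total 136+161+174+167 = $638.
Max-entry greedy (repeatedly take the single best remaining cell) gives $554, worse by 84.
Next-best assignment: Huang→Lot C, Costa→Lot A, Ivanova→Lot D, Jensen→Lot F = $554.

Maximum total: $638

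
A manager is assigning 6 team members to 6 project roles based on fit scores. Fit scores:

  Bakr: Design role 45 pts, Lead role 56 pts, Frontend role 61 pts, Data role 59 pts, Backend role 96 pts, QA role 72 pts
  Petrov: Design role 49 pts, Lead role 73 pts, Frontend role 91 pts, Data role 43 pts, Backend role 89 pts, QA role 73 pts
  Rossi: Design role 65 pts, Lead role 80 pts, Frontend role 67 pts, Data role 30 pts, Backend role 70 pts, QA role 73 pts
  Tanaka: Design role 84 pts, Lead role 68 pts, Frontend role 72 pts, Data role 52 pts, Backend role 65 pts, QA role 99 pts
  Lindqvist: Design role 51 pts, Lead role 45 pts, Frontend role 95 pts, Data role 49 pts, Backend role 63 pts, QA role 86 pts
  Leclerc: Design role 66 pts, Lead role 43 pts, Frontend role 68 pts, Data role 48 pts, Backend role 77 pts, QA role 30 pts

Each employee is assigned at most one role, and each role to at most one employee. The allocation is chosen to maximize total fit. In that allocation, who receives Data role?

Optimal: Bakr→Data role (59 pts), Petrov→Backend role (89 pts), Rossi→Lead role (80 pts), Tanaka→QA role (99 pts), Lindqvist→Frontend role (95 pts), Leclerc→Design role (66 pts) — total 59+89+80+99+95+66 = 488 pts.
Max-entry greedy (repeatedly take the single best remaining cell) gives 479 pts, worse by 9.
No other one-to-one assignment exceeds 488 pts.
Bakr's own top role is Backend role (96 pts), but forcing Bakr→Backend role and reassigning the rest optimally gives only 485 pts — worse by 3.

Bakr receives Data role.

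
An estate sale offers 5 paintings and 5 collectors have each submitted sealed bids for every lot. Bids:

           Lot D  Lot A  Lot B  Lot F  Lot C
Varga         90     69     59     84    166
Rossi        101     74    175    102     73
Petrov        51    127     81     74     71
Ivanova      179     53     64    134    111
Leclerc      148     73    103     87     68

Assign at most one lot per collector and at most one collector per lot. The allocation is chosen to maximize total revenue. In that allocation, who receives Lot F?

Ivanova receives Lot F.

Optimal: Varga→Lot C ($166), Rossi→Lot B ($175), Petrov→Lot A ($127), Ivanova→Lot F ($134), Leclerc→Lot D ($148) — total 166+175+127+134+148 = $750.
Swapping Varga↔Petrov (Varga→Lot A $69, Petrov→Lot C $71) loses 153.
Ivanova's own top lot is Lot D ($179), but forcing Ivanova→Lot D and reassigning the rest optimally gives only $734 — worse by 16.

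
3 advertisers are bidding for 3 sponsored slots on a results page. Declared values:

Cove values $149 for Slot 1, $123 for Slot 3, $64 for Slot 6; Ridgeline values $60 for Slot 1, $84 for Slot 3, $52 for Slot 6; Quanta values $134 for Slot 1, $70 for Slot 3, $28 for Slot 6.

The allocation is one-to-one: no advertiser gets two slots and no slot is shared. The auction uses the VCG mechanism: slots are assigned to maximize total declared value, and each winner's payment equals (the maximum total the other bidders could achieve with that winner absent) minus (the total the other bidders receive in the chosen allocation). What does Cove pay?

Cove pays $32.

Efficient allocation: Cove→Slot 3 ($123), Ridgeline→Slot 6 ($52), Quanta→Slot 1 ($134); total welfare W = $309.
Cove receives Slot 3 at value $123, so the others get W − 123 = $186.
Without Cove: best allocation of the remaining 2 bidders over all 3 slots is Ridgeline→Slot 3 ($84), Quanta→Slot 1 ($134), total $218.
VCG payment = (others' best without Cove) − (others' welfare with Cove) = 218 − 186 = $32.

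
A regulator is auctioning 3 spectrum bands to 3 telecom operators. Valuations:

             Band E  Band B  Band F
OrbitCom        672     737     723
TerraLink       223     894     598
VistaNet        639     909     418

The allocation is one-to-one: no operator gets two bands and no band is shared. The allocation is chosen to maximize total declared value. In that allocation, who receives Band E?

VistaNet receives Band E.

Treat this as an assignment problem: match each operator to one band.
Optimal: OrbitCom→Band F ($723M), TerraLink→Band B ($894M), VistaNet→Band E ($639M) — total 723+894+639 = $2256M.
Max-entry greedy (repeatedly take the single best remaining cell) gives $1855M, worse by 401.
Next-best assignment: OrbitCom→Band E, TerraLink→Band F, VistaNet→Band B = $2179M.
VistaNet's own top band is Band B ($909M), but forcing VistaNet→Band B and reassigning the rest optimally gives only $2179M — worse by 77.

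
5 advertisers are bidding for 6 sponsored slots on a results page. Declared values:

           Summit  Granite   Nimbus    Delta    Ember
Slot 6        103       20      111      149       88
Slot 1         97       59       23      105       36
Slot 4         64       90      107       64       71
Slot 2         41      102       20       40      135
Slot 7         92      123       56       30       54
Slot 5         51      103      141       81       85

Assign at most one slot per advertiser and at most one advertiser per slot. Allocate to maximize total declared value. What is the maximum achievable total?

Maximum total: $645

Optimal: Summit→Slot 1 ($97), Granite→Slot 7 ($123), Nimbus→Slot 5 ($141), Delta→Slot 6 ($149), Ember→Slot 2 ($135) — total 97+123+141+149+135 = $645.
Row-greedy (each advertiser in turn takes its best remaining slot) gives $607, worse by 38.
Next-best assignment: Summit→Slot 1, Granite→Slot 4, Nimbus→Slot 5, Delta→Slot 6, Ember→Slot 2 = $612.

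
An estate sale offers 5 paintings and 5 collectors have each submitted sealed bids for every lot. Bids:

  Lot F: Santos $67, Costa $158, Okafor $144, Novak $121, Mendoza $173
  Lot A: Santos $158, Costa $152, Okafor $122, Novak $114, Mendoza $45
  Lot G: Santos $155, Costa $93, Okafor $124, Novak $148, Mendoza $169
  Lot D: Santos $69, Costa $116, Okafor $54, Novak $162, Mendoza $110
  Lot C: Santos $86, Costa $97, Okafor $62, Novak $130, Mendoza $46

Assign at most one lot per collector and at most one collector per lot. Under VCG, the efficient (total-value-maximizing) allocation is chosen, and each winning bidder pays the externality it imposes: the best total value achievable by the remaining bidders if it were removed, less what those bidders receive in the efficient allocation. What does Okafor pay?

Okafor pays $61.

Efficient allocation: Santos→Lot A ($158), Costa→Lot C ($97), Okafor→Lot F ($144), Novak→Lot D ($162), Mendoza→Lot G ($169); total welfare W = $730.
Okafor receives Lot F at value $144, so the others get W − 144 = $586.
Without Okafor: best allocation of the remaining 4 bidders over all 5 lots is Santos→Lot A ($158), Costa→Lot F ($158), Novak→Lot D ($162), Mendoza→Lot G ($169), total $647.
VCG payment = (others' best without Okafor) − (others' welfare with Okafor) = 647 − 586 = $61.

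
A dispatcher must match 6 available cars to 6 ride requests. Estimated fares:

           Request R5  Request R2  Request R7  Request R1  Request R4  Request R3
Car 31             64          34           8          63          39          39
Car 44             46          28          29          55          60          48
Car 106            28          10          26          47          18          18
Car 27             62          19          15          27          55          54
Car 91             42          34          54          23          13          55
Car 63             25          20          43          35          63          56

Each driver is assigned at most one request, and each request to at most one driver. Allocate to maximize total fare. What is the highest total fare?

This is the linear assignment problem.
Optimal: Car 31→Request R2 ($34), Car 44→Request R4 ($60), Car 106→Request R1 ($47), Car 27→Request R5 ($62), Car 91→Request R7 ($54), Car 63→Request R3 ($56) — total 34+60+47+62+54+56 = $313.
Next-best assignment: Car 31→Request R5, Car 44→Request R2, Car 106→Request R1, Car 27→Request R3, Car 91→Request R7, Car 63→Request R4 = $310.
Swapping Car 106↔Car 31 (Car 106→Request R2 $10, Car 31→Request R1 $63) loses 8.
Checked against all permutations: $313 is optimal.

Max total: $313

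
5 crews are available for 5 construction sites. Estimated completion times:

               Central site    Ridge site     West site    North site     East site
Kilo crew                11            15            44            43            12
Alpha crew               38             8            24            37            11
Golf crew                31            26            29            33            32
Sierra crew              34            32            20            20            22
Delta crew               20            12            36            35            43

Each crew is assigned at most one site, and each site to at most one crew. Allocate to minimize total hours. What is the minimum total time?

Minimum total: 83 hours

This is a one-to-one assignment (minimum-cost bipartite matching).
Optimal: Kilo crew→Central site (11 hours), Alpha crew→East site (11 hours), Golf crew→West site (29 hours), Sierra crew→North site (20 hours), Delta crew→Ridge site (12 hours) — total 11+11+29+20+12 = 83 hours.
Min-entry greedy (repeatedly take the single cheapest remaining cell) gives 106 hours, worse by 23.
Next-best assignment: Kilo crew→Central site, Alpha crew→East site, Golf crew→North site, Sierra crew→West site, Delta crew→Ridge site = 87 hours.
Every other assignment is strictly worse.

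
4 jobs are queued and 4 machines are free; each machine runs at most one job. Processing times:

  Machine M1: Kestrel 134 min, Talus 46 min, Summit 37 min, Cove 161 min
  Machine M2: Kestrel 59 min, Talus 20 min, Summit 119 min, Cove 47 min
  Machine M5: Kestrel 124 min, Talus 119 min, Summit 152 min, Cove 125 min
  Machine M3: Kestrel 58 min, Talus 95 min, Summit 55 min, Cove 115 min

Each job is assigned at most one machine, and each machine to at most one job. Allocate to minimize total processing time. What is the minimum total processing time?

Min total: 240 min

Optimal: Kestrel→Machine M3 (58 min), Talus→Machine M2 (20 min), Summit→Machine M1 (37 min), Cove→Machine M5 (125 min) — total 58+20+37+125 = 240 min.
Column-greedy (each machine in turn goes to its cheapest remaining job) gives 296 min, worse by 56.
Next-best assignment: Kestrel→Machine M3, Talus→Machine M5, Summit→Machine M1, Cove→Machine M2 = 261 min.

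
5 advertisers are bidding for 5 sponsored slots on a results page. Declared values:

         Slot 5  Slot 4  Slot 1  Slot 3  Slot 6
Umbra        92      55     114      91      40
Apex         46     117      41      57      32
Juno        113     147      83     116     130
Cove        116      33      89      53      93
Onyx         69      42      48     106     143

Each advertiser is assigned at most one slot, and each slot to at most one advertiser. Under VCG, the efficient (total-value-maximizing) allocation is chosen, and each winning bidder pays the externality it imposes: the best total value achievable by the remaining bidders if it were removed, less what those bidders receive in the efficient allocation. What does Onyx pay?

Efficient allocation: Umbra→Slot 1 ($114), Apex→Slot 4 ($117), Juno→Slot 3 ($116), Cove→Slot 5 ($116), Onyx→Slot 6 ($143); total welfare W = $606.
Onyx receives Slot 6 at value $143, so the others get W − 143 = $463.
Without Onyx: best allocation of the remaining 4 bidders over all 5 slots is Umbra→Slot 1 ($114), Apex→Slot 4 ($117), Juno→Slot 6 ($130), Cove→Slot 5 ($116), total $477.
VCG payment = (others' best without Onyx) − (others' welfare with Onyx) = 477 − 463 = $14.

Onyx pays $14.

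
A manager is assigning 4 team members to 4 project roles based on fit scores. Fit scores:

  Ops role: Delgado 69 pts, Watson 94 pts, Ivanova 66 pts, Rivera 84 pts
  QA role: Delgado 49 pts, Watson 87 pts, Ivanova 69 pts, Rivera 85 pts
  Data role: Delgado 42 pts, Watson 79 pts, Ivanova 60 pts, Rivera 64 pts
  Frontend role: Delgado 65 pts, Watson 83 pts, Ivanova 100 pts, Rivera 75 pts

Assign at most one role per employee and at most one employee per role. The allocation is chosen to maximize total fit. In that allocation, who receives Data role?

Treat this as an assignment problem: match each employee to one role.
Optimal: Delgado→Ops role (69 pts), Watson→Data role (79 pts), Ivanova→Frontend role (100 pts), Rivera→QA role (85 pts) — total 69+79+100+85 = 333 pts.
Column-greedy (each role in turn goes to its best remaining employee) gives 304 pts, worse by 29.
Swapping Delgado↔Watson (Delgado→Data role 42 pts, Watson→Ops role 94 pts) loses 12.
Every other assignment is strictly worse.
Watson's own top role is Ops role (94 pts), but forcing Watson→Ops role and reassigning the rest optimally gives only 321 pts — worse by 12.

Watson receives Data role.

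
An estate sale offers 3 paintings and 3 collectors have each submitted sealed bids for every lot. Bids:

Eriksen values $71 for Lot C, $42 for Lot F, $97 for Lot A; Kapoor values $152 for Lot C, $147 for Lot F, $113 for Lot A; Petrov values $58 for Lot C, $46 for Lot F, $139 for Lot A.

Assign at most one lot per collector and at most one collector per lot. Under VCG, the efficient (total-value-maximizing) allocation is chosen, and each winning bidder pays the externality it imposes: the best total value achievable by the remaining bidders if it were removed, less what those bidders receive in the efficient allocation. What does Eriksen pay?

Eriksen pays $5.

Efficient allocation: Eriksen→Lot C ($71), Kapoor→Lot F ($147), Petrov→Lot A ($139); total welfare W = $357.
Eriksen receives Lot C at value $71, so the others get W − 71 = $286.
Without Eriksen: best allocation of the remaining 2 bidders over all 3 lots is Kapoor→Lot C ($152), Petrov→Lot A ($139), total $291.
VCG payment = (others' best without Eriksen) − (others' welfare with Eriksen) = 291 − 286 = $5.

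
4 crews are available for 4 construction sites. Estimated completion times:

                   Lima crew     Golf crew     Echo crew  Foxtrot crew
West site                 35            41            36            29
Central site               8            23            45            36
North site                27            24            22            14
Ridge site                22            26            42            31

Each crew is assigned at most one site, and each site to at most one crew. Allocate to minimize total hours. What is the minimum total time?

Minimum total: 84 hours

This is the linear assignment problem.
Optimal: Lima crew→Central site (8 hours), Golf crew→Ridge site (26 hours), Echo crew→West site (36 hours), Foxtrot crew→North site (14 hours) — total 8+26+36+14 = 84 hours.
Row-greedy (each crew in turn takes its cheapest remaining site) gives 99 hours, worse by 15.
Swapping Lima crew↔Foxtrot crew (Lima crew→North site 27 hours, Foxtrot crew→Central site 36 hours) adds 41.
Every other assignment is strictly worse.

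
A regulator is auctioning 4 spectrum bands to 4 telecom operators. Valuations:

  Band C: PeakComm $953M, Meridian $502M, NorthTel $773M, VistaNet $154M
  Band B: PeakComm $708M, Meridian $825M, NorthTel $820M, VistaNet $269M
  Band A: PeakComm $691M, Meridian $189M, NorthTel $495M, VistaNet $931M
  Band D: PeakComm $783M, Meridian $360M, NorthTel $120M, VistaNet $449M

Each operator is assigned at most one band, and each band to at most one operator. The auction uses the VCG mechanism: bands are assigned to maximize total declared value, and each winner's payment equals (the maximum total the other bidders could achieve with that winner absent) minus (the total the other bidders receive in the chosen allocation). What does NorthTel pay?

NorthTel pays $170M.

Efficient allocation: PeakComm→Band D ($783M), Meridian→Band B ($825M), NorthTel→Band C ($773M), VistaNet→Band A ($931M); total welfare W = $3312M.
NorthTel receives Band C at value $773M, so the others get W − 773 = $2539M.
Without NorthTel: best allocation of the remaining 3 bidders over all 4 bands is PeakComm→Band C ($953M), Meridian→Band B ($825M), VistaNet→Band A ($931M), total $2709M.
VCG payment = (others' best without NorthTel) − (others' welfare with NorthTel) = 2709 − 2539 = $170M.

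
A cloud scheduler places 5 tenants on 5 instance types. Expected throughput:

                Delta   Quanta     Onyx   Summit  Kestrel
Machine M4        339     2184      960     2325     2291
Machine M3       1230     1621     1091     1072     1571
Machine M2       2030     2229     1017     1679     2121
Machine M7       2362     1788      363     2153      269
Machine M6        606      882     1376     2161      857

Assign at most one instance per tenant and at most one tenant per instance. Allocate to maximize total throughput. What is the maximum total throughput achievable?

Maximum total: 10134 ops/s

Optimal: Delta→Machine M7 (2362 ops/s), Quanta→Machine M2 (2229 ops/s), Onyx→Machine M3 (1091 ops/s), Summit→Machine M6 (2161 ops/s), Kestrel→Machine M4 (2291 ops/s) — total 2362+2229+1091+2161+2291 = 10134 ops/s.
Max-entry greedy (repeatedly take the single best remaining cell) gives 9863 ops/s, worse by 271.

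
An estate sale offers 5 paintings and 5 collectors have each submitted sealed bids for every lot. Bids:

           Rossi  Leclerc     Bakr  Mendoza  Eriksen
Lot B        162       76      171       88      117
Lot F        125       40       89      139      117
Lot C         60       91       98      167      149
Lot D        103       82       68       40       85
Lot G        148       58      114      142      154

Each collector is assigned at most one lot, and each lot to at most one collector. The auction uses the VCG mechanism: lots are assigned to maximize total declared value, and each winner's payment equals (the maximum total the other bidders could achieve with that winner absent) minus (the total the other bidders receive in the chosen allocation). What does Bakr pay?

Bakr pays $37.

Efficient allocation: Rossi→Lot F ($125), Leclerc→Lot D ($82), Bakr→Lot B ($171), Mendoza→Lot C ($167), Eriksen→Lot G ($154); total welfare W = $699.
Bakr receives Lot B at value $171, so the others get W − 171 = $528.
Without Bakr: best allocation of the remaining 4 bidders over all 5 lots is Rossi→Lot B ($162), Leclerc→Lot D ($82), Mendoza→Lot C ($167), Eriksen→Lot G ($154), total $565.
VCG payment = (others' best without Bakr) − (others' welfare with Bakr) = 565 − 528 = $37.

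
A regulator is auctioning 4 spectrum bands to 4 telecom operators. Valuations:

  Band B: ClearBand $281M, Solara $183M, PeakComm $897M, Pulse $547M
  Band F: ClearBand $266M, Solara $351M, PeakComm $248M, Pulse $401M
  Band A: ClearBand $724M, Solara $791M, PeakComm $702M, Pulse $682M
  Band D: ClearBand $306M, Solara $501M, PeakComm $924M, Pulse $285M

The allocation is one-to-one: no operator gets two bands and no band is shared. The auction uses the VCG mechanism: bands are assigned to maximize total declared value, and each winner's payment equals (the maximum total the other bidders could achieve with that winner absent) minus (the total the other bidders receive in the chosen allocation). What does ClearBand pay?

ClearBand pays $440M.

Efficient allocation: ClearBand→Band A ($724M), Solara→Band F ($351M), PeakComm→Band D ($924M), Pulse→Band B ($547M); total welfare W = $2546M.
ClearBand receives Band A at value $724M, so the others get W − 724 = $1822M.
Without ClearBand: best allocation of the remaining 3 bidders over all 4 bands is Solara→Band A ($791M), PeakComm→Band D ($924M), Pulse→Band B ($547M), total $2262M.
VCG payment = (others' best without ClearBand) − (others' welfare with ClearBand) = 2262 − 1822 = $440M.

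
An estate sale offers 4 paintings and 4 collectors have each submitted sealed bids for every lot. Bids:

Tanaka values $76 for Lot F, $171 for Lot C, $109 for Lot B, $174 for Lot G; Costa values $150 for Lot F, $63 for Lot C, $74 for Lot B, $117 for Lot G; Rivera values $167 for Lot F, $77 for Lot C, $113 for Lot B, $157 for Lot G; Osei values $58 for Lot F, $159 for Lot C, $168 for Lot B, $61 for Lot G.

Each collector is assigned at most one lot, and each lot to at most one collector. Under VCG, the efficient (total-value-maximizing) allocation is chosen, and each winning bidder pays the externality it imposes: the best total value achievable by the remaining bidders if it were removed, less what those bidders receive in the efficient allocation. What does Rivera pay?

Efficient allocation: Tanaka→Lot C ($171), Costa→Lot F ($150), Rivera→Lot G ($157), Osei→Lot B ($168); total welfare W = $646.
Rivera receives Lot G at value $157, so the others get W − 157 = $489.
Without Rivera: best allocation of the remaining 3 bidders over all 4 lots is Tanaka→Lot G ($174), Costa→Lot F ($150), Osei→Lot B ($168), total $492.
VCG payment = (others' best without Rivera) − (others' welfare with Rivera) = 492 − 489 = $3.

Rivera pays $3.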